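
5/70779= 5/70779 = 0.00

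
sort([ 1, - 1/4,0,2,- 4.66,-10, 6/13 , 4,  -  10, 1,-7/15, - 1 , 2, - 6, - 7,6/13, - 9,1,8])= [  -  10,-10,-9,-7, - 6, - 4.66, - 1,- 7/15, - 1/4 , 0 , 6/13,6/13,1,1,1,2,2,4,8]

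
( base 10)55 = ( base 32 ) 1n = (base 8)67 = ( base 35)1k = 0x37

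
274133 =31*8843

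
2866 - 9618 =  - 6752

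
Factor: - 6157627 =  - 7^1  *879661^1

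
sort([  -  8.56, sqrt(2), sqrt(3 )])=[ -8.56,sqrt (2), sqrt (3) ] 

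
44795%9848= 5403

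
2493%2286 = 207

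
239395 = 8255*29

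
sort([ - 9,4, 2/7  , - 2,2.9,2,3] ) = [ - 9,-2, 2/7, 2, 2.9, 3, 4 ] 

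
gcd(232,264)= 8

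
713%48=41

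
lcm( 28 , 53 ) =1484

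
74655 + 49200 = 123855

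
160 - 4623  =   - 4463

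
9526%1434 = 922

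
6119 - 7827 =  - 1708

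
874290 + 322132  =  1196422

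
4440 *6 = 26640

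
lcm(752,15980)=63920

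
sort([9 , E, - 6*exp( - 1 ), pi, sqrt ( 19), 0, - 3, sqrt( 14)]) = [ - 3, -6*exp( - 1), 0 , E, pi, sqrt( 14 ), sqrt( 19 ), 9]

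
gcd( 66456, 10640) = 8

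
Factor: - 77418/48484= - 99/62  =  -2^ ( - 1) * 3^2*11^1*31^( - 1)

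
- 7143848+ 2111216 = -5032632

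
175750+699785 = 875535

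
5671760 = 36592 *155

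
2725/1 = 2725 = 2725.00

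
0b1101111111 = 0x37f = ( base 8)1577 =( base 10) 895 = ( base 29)11P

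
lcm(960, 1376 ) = 41280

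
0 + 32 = 32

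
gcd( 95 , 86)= 1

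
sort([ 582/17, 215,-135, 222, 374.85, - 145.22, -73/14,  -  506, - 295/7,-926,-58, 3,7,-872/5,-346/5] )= [ - 926, - 506, - 872/5 ,  -  145.22, - 135, - 346/5, - 58,-295/7,-73/14,3, 7,582/17,215,222, 374.85]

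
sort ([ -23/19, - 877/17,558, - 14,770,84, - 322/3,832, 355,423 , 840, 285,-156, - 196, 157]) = [ - 196, - 156, - 322/3, - 877/17, - 14,- 23/19,  84,157 , 285, 355, 423,  558,770,832,840 ] 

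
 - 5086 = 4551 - 9637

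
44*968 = 42592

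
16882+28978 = 45860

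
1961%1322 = 639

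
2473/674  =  2473/674= 3.67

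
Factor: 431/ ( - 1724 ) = - 2^( - 2) = - 1/4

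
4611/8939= 4611/8939 = 0.52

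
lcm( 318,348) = 18444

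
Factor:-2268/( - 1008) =2^( - 2 )*3^2 = 9/4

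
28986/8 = 3623 + 1/4 = 3623.25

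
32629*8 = 261032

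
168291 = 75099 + 93192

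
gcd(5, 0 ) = 5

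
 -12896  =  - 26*496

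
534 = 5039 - 4505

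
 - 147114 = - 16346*9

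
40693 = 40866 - 173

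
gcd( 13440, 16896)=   384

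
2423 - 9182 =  -6759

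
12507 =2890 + 9617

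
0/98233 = 0 = 0.00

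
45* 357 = 16065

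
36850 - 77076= - 40226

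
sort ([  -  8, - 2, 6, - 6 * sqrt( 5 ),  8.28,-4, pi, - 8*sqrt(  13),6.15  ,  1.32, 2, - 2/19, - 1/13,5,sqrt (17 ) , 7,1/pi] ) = [ - 8*sqrt( 13 ), - 6 *sqrt( 5 ),-8,- 4, - 2 , -2/19, - 1/13, 1/pi, 1.32, 2,  pi,sqrt( 17), 5,  6, 6.15,  7, 8.28] 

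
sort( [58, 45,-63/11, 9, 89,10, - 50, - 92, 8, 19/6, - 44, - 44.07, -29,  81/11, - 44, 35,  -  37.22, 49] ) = [ - 92, - 50,-44.07,-44, - 44, - 37.22, - 29, - 63/11, 19/6,81/11, 8,9, 10,  35 , 45,49, 58,89]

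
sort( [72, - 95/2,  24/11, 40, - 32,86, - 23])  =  [ - 95/2, - 32, - 23, 24/11 , 40, 72, 86] 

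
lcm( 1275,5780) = 86700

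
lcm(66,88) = 264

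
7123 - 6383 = 740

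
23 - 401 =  - 378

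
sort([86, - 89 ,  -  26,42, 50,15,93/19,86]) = [-89, - 26,  93/19, 15,42,50,86,  86 ]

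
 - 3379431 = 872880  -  4252311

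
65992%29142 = 7708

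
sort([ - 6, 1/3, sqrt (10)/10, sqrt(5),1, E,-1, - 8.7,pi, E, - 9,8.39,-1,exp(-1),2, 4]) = [-9, - 8.7, - 6, - 1 , - 1,sqrt(10) /10,1/3,exp( - 1 ), 1, 2, sqrt( 5), E,E, pi, 4 , 8.39] 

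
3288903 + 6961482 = 10250385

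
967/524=967/524 = 1.85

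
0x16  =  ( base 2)10110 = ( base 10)22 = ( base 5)42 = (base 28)M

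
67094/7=9584 + 6/7 = 9584.86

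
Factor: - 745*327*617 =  - 150310455 =-3^1* 5^1*109^1*149^1 * 617^1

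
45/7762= 45/7762 = 0.01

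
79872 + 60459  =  140331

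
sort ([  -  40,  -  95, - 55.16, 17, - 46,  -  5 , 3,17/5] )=[- 95,  -  55.16,  -  46, - 40, - 5, 3,17/5 , 17]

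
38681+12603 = 51284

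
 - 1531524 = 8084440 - 9615964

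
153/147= 1  +  2/49  =  1.04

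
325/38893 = 325/38893 = 0.01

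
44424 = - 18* ( - 2468 )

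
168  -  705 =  - 537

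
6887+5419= 12306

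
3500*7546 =26411000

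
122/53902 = 61/26951 = 0.00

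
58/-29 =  - 2/1=- 2.00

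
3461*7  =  24227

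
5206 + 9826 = 15032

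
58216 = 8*7277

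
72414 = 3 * 24138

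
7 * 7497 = 52479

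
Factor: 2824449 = 3^1*41^1*22963^1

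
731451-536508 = 194943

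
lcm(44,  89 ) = 3916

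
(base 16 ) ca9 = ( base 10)3241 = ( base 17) B3B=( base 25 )54G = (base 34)2rb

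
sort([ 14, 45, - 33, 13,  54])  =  [  -  33, 13, 14, 45,54]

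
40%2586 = 40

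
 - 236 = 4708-4944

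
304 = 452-148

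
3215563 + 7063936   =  10279499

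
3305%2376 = 929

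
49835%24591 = 653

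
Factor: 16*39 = 624 = 2^4*3^1*13^1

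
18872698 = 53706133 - 34833435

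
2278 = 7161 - 4883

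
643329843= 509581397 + 133748446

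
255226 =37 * 6898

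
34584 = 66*524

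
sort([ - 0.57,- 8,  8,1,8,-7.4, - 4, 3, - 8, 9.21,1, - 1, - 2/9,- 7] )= [ - 8, - 8,-7.4, - 7, - 4, - 1, - 0.57, - 2/9 , 1,1,  3,8,8,9.21 ]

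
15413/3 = 5137+2/3 = 5137.67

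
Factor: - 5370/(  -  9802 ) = 3^1*5^1*13^( - 2)*29^( - 1)*179^1= 2685/4901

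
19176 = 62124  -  42948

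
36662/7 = 36662/7 = 5237.43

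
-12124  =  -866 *14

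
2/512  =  1/256=0.00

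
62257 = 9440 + 52817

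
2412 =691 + 1721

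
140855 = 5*28171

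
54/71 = 54/71 = 0.76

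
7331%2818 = 1695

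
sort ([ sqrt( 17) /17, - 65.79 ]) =[ - 65.79,sqrt ( 17)/17 ]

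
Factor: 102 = 2^1*3^1 * 17^1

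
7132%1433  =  1400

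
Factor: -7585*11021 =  - 5^1*37^1 * 41^1 * 103^1* 107^1 =- 83594285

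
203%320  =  203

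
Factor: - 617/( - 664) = 2^( - 3 )*83^(-1 )*617^1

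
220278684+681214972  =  901493656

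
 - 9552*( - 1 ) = 9552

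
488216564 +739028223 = 1227244787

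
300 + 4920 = 5220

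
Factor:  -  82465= - 5^1*16493^1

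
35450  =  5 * 7090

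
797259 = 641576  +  155683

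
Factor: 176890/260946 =665/981=   3^( - 2)*5^1*7^1* 19^1*109^( -1 ) 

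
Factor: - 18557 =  - 7^1*11^1*241^1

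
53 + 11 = 64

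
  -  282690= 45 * ( - 6282 ) 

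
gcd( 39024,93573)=9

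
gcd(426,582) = 6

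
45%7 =3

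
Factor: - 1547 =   -  7^1 * 13^1*17^1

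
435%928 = 435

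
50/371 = 50/371 = 0.13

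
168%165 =3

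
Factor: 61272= 2^3*3^2*23^1*37^1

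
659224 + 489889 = 1149113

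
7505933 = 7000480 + 505453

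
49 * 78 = 3822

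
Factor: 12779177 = 12779177^1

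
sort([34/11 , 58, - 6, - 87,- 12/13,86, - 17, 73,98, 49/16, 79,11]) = [ - 87, -17, - 6, - 12/13, 49/16, 34/11, 11,58, 73, 79,86,98]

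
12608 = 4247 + 8361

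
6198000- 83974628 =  - 77776628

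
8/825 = 8/825 = 0.01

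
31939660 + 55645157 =87584817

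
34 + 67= 101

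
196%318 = 196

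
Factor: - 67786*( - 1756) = 119032216=2^3*439^1*33893^1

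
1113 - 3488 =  - 2375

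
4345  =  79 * 55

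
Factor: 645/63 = 215/21 = 3^( - 1)*5^1*7^(-1) * 43^1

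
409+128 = 537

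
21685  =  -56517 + 78202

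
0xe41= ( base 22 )7BJ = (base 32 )3i1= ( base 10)3649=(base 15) 1134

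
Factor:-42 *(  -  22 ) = 924 = 2^2*3^1*7^1*11^1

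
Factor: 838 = 2^1*419^1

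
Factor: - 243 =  - 3^5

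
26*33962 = 883012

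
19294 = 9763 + 9531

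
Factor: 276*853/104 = 58857/26 =2^( - 1)*3^1 * 13^(-1)*23^1*853^1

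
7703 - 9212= -1509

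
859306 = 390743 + 468563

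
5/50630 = 1/10126= 0.00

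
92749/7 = 13249 + 6/7  =  13249.86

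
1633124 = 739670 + 893454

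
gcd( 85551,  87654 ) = 3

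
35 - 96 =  - 61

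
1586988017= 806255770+780732247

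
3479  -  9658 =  - 6179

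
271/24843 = 271/24843 = 0.01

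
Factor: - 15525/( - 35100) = 23/52 = 2^( - 2)*13^ ( - 1)*23^1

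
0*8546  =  0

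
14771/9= 1641+ 2/9 = 1641.22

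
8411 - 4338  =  4073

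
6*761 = 4566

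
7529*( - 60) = - 451740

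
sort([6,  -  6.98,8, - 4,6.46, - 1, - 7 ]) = [-7, - 6.98, - 4, - 1,6, 6.46,  8]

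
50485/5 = 10097 = 10097.00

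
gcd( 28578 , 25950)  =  6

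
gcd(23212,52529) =1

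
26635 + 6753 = 33388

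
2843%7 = 1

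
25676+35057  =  60733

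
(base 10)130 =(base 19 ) 6G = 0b10000010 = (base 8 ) 202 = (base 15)8A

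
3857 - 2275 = 1582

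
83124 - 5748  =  77376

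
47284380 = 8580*5511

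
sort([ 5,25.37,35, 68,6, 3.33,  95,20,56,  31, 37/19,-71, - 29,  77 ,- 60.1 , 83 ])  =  [-71, - 60.1 ,- 29, 37/19, 3.33,  5,6,20, 25.37,31, 35,  56 , 68,77,83 , 95]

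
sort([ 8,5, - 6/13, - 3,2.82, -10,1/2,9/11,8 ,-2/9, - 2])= [ - 10, - 3, - 2,- 6/13, - 2/9, 1/2,9/11,2.82,5, 8,8 ]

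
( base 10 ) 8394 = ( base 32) 86a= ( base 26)CAM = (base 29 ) 9SD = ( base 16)20ca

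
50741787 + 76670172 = 127411959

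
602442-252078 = 350364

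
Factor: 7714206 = 2^1*3^2*428567^1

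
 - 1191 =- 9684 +8493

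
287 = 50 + 237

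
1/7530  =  1/7530 = 0.00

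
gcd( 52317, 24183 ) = 9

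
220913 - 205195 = 15718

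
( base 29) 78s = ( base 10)6147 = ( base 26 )92b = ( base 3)22102200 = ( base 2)1100000000011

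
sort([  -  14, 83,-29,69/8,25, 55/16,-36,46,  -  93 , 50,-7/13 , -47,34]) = [ - 93, - 47, - 36,  -  29,  -  14,-7/13,55/16, 69/8,25, 34,46,50, 83 ] 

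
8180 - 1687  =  6493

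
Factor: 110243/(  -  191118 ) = -2^( - 1 ) *3^( - 1)*7^1*53^( - 1 ) * 601^( - 1)  *  15749^1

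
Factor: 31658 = 2^1*11^1*1439^1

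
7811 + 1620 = 9431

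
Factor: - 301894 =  - 2^1*271^1*557^1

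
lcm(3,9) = 9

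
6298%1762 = 1012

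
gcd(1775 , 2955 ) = 5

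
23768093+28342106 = 52110199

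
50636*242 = 12253912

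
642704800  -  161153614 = 481551186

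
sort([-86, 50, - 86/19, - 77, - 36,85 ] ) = [ - 86, - 77, - 36, - 86/19,  50, 85 ]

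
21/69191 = 21/69191 = 0.00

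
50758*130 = 6598540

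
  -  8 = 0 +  - 8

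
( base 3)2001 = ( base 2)110111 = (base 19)2H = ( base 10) 55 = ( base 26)23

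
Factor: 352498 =2^1 * 23^1*79^1*97^1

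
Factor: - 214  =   - 2^1*107^1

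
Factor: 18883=23^1*821^1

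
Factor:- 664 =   -  2^3*83^1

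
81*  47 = 3807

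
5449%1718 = 295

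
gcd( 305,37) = 1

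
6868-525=6343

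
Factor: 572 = 2^2*11^1*13^1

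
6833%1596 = 449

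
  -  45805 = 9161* ( - 5)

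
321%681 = 321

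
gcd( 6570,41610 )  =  2190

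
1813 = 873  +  940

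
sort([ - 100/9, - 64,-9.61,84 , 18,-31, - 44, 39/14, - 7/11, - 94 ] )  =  [-94,-64, - 44 , - 31,-100/9,-9.61,-7/11,39/14,18, 84] 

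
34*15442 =525028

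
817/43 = 19 = 19.00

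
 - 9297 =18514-27811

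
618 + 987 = 1605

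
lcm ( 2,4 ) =4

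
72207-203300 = -131093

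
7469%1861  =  25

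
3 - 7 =-4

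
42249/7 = 6035 + 4/7 =6035.57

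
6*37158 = 222948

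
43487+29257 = 72744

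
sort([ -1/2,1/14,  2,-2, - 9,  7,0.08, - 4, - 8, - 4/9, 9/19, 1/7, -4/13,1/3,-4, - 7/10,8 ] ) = [-9 ,-8,  -  4,-4,- 2,-7/10, - 1/2, - 4/9,-4/13,1/14, 0.08,1/7, 1/3, 9/19,2,7, 8]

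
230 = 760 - 530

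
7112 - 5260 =1852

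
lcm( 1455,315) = 30555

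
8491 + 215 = 8706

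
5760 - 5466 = 294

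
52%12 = 4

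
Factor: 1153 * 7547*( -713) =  - 23^1*31^1*1153^1*7547^1= -  6204305683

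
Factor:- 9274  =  -2^1*4637^1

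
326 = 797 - 471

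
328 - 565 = -237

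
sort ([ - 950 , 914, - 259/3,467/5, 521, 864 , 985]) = [ - 950, - 259/3,467/5,  521, 864, 914, 985]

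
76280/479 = 159+ 119/479 = 159.25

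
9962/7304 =4981/3652 =1.36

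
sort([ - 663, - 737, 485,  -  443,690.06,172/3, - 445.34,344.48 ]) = [ - 737, - 663, - 445.34, - 443,  172/3,344.48,485, 690.06] 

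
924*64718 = 59799432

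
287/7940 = 287/7940 = 0.04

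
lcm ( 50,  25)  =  50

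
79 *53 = 4187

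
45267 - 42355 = 2912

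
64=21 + 43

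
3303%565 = 478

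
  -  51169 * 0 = 0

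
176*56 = 9856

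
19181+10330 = 29511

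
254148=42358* 6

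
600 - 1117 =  - 517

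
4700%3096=1604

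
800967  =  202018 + 598949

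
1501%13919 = 1501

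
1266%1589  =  1266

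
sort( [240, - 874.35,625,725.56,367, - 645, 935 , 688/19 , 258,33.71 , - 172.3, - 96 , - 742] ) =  [ - 874.35, - 742,-645, - 172.3, - 96 , 33.71, 688/19 , 240, 258,  367, 625 , 725.56,  935]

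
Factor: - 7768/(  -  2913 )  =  2^3 * 3^( - 1 )= 8/3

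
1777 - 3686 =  - 1909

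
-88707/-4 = 88707/4  =  22176.75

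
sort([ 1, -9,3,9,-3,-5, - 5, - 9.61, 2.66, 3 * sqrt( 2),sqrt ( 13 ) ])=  [ - 9.61, - 9,-5,-5, - 3, 1 , 2.66, 3, sqrt(13), 3*sqrt(2), 9] 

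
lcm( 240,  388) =23280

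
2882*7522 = 21678404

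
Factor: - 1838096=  - 2^4 *13^1*8837^1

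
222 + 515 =737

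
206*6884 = 1418104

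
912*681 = 621072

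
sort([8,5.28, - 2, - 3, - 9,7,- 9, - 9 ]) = [ - 9, - 9, - 9, - 3, -2 , 5.28, 7,  8]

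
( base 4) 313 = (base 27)21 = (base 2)110111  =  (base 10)55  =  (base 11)50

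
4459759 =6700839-2241080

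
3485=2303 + 1182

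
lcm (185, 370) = 370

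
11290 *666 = 7519140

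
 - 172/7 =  - 25 + 3/7 = - 24.57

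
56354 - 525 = 55829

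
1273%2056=1273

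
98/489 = 98/489 = 0.20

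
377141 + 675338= 1052479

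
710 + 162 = 872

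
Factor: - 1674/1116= -3/2 = - 2^( - 1)*3^1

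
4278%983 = 346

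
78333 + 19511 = 97844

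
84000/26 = 42000/13  =  3230.77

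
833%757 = 76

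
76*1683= 127908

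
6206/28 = 221  +  9/14 =221.64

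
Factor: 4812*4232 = 20364384 = 2^5*3^1*23^2 * 401^1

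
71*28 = 1988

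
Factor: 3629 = 19^1 * 191^1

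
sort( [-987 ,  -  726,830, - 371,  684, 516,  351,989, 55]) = [ - 987, - 726, - 371,  55,351, 516,684, 830,989]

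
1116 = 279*4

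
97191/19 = 5115+6/19 =5115.32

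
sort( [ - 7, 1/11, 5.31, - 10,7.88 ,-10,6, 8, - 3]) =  [ - 10, - 10,-7,-3,1/11, 5.31, 6,7.88, 8 ]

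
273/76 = 273/76 = 3.59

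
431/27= 15 + 26/27=15.96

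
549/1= 549 =549.00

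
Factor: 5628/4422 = 14/11 = 2^1*7^1*11^( - 1) 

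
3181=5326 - 2145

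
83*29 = 2407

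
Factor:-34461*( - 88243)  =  3^2*7^1*79^1*547^1*1117^1 =3040942023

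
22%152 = 22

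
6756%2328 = 2100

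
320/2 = 160=160.00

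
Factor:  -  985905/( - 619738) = 2^ (  -  1 ) * 3^3*5^1*7^( - 1 ) * 67^1*109^1*44267^(- 1 )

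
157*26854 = 4216078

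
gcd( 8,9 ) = 1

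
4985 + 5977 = 10962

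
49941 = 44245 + 5696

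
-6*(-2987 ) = 17922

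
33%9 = 6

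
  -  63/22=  - 63/22 = - 2.86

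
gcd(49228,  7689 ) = 1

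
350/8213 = 350/8213=0.04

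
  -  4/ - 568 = 1/142 = 0.01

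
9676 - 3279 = 6397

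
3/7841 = 3/7841 = 0.00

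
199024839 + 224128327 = 423153166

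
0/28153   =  0=   0.00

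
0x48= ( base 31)2A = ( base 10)72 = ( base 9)80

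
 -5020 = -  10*502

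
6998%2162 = 512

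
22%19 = 3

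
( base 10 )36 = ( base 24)1C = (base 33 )13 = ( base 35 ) 11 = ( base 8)44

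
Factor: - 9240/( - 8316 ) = 2^1*3^( - 2 )*5^1 = 10/9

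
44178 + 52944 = 97122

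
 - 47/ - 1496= 47/1496 = 0.03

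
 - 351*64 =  - 22464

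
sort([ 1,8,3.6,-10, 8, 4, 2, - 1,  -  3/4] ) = [ - 10, - 1,-3/4 , 1,  2, 3.6, 4,8, 8]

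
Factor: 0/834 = 0^1  =  0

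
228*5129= 1169412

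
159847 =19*8413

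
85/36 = 2 + 13/36 = 2.36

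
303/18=16 + 5/6= 16.83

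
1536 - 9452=-7916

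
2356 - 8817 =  - 6461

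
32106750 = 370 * 86775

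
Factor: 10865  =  5^1*41^1*53^1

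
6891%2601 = 1689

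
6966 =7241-275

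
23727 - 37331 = -13604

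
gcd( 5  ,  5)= 5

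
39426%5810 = 4566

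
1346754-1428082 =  - 81328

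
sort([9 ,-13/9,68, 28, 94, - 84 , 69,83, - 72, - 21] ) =[ - 84, - 72, - 21, - 13/9, 9 , 28, 68, 69,  83, 94]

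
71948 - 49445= 22503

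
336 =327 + 9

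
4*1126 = 4504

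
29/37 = 29/37 = 0.78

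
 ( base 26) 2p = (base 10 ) 77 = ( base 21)3E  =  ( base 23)38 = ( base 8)115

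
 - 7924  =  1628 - 9552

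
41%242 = 41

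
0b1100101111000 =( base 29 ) 7LO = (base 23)C7B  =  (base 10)6520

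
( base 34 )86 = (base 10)278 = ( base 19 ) EC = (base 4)10112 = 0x116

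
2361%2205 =156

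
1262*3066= 3869292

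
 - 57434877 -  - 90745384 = 33310507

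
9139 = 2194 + 6945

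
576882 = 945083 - 368201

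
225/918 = 25/102= 0.25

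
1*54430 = 54430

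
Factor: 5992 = 2^3  *  7^1*107^1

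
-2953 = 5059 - 8012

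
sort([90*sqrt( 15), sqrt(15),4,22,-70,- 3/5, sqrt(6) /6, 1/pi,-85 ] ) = [-85,-70, - 3/5, 1/pi , sqrt(6 )/6, sqrt( 15), 4, 22,90*sqrt(15)]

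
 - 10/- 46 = 5/23 = 0.22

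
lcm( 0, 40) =0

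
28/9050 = 14/4525 = 0.00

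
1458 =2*729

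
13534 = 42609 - 29075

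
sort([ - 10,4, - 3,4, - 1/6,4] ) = [ - 10 , - 3, - 1/6,4, 4, 4]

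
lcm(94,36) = 1692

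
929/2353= 929/2353  =  0.39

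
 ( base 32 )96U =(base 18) 1B26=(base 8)22336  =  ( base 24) g96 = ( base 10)9438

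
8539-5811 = 2728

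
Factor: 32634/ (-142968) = -21/92= -2^( - 2)*3^1*7^1*23^( - 1 ) 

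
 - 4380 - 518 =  - 4898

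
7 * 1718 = 12026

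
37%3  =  1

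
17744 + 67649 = 85393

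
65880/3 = 21960 = 21960.00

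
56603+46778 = 103381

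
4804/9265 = 4804/9265 =0.52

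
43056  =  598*72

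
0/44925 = 0 = 0.00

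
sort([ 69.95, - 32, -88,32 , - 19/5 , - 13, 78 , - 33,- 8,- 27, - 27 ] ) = [ - 88, - 33 ,-32, - 27, - 27, - 13, - 8, - 19/5,32,69.95,78]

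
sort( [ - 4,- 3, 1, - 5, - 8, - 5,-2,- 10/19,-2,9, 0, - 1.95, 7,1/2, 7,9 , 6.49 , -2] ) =[-8,-5, - 5,- 4,-3, - 2, - 2, - 2, - 1.95, - 10/19,0, 1/2,  1,6.49 , 7,7,9,9] 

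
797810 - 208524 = 589286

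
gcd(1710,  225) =45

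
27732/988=6933/247 =28.07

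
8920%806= 54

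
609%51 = 48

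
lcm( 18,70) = 630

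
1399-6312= - 4913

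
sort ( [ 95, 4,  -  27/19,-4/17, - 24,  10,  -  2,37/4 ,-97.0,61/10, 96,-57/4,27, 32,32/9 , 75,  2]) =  [ - 97.0, -24, - 57/4, - 2, - 27/19, - 4/17, 2, 32/9,4,61/10, 37/4, 10,27, 32,75,95, 96]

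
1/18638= 1/18638 = 0.00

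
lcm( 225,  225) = 225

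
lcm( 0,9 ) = 0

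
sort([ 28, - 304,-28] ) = [ - 304, - 28  ,  28]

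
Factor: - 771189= - 3^1 * 59^1 * 4357^1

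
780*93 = 72540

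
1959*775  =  1518225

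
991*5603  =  5552573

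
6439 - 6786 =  - 347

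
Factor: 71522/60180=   2^( - 1)*3^ ( - 1)*5^( - 1)*11^1*17^( - 1)*59^(- 1)*3251^1 = 35761/30090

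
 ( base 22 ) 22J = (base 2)10000000111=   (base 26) 1DH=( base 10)1031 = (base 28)18n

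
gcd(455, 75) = 5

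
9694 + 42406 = 52100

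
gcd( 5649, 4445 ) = 7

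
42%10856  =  42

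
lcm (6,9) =18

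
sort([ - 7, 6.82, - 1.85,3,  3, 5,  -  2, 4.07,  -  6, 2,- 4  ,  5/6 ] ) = [ - 7 , - 6, - 4, - 2, - 1.85, 5/6, 2, 3, 3, 4.07,5, 6.82] 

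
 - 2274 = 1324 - 3598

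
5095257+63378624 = 68473881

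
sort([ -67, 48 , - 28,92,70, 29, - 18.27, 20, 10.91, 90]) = [ - 67, - 28 , - 18.27, 10.91,20, 29, 48,  70 , 90,92]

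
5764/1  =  5764= 5764.00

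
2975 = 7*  425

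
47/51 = 47/51 = 0.92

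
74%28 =18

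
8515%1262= 943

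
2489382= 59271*42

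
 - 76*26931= - 2046756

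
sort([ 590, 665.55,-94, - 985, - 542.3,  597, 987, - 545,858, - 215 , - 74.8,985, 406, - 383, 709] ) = [ - 985,  -  545  ,-542.3, - 383,  -  215,  -  94, - 74.8,406, 590, 597 , 665.55, 709, 858, 985 , 987] 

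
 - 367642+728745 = 361103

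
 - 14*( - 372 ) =5208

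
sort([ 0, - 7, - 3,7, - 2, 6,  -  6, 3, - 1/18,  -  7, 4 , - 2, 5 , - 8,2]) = [ - 8 ,-7, -7,-6,  -  3, - 2, -2,-1/18, 0, 2, 3, 4, 5,6,7]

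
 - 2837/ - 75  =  2837/75= 37.83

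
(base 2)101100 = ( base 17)2A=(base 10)44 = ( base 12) 38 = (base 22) 20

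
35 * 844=29540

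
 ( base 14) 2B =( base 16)27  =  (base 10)39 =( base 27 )1C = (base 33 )16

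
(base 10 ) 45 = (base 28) 1H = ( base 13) 36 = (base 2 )101101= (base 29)1g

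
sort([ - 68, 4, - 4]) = [- 68, - 4,4 ]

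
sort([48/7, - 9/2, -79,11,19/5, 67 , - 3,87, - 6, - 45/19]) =[ - 79, - 6, - 9/2, - 3, - 45/19, 19/5,48/7, 11,  67,87] 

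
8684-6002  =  2682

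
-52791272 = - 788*66994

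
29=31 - 2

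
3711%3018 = 693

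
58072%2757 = 175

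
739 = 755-16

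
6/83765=6/83765 = 0.00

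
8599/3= 8599/3= 2866.33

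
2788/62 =1394/31 = 44.97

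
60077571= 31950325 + 28127246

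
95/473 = 95/473= 0.20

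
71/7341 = 71/7341 = 0.01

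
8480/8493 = 8480/8493 = 1.00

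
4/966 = 2/483 = 0.00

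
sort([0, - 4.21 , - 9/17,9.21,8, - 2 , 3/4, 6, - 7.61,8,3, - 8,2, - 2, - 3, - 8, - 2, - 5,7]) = [ - 8, - 8, - 7.61, - 5, - 4.21, - 3,-2, - 2,-2,  -  9/17,0, 3/4 , 2,3,6,7,8,8, 9.21] 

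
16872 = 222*76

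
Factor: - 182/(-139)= 2^1*7^1*13^1*139^( - 1 ) 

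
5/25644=5/25644  =  0.00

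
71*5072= 360112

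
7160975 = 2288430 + 4872545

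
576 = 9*64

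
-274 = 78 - 352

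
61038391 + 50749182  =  111787573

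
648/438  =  1 + 35/73 = 1.48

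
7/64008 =1/9144  =  0.00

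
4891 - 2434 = 2457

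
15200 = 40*380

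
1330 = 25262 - 23932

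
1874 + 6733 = 8607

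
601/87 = 6 + 79/87 = 6.91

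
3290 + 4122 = 7412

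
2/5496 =1/2748 = 0.00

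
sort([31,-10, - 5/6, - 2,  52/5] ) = [ - 10, - 2, - 5/6, 52/5,31] 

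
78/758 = 39/379 = 0.10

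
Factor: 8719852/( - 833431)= -2^2*23^1*29^( - 2)*991^( - 1) *94781^1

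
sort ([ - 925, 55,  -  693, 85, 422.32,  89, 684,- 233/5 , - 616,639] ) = [-925 ,- 693,-616, - 233/5,55,85, 89, 422.32,639, 684 ]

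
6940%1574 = 644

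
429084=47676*9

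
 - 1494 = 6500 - 7994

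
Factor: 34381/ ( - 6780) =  - 2^( -2)*3^( - 1)*5^(- 1) * 113^ ( - 1)*34381^1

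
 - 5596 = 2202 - 7798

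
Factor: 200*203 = 2^3*5^2 * 7^1*29^1 = 40600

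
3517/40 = 87 + 37/40 =87.92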